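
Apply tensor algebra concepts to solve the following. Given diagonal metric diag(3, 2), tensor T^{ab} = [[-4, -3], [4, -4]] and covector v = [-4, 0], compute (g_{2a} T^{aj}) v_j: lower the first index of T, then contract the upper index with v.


Step 1: lower the first index. For a diagonal metric, g_{ia} T^{aj} = g_{ii} T^{ij} (no sum on i).
g_{22} = 2
S_2{}^1 = 2 * T^{21} = 2 * 4 = 8
S_2{}^2 = 2 * T^{22} = 2 * -4 = -8
Step 2: contract S_2{}^j with v_j.
S_2{}^1 * v_1 = 8 * -4 = -32
S_2{}^2 * v_2 = -8 * 0 = 0
Result = -32 + 0 = -32

-32


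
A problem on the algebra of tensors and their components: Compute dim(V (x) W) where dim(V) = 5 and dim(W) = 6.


The dimension of a tensor product is the product of dimensions.
dim(V) = 5, dim(W) = 6
dim(V (x) W) = 5 * 6 = 30

30


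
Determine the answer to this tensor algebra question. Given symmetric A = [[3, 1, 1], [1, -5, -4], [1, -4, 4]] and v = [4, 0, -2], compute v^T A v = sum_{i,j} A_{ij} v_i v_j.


First compute Av:
(Av)_1 = 3*4 + 1*0 + 1*-2 = 10
(Av)_2 = 1*4 + -5*0 + -4*-2 = 12
(Av)_3 = 1*4 + -4*0 + 4*-2 = -4
Av = [10, 12, -4]
Then v^T (Av) = 4*10 + 0*12 + -2*-4
= 40 + 0 + 8 = 48

48


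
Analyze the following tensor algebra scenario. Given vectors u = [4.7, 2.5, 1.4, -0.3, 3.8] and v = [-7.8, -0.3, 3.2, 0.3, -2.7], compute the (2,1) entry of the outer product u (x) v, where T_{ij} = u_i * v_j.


The outer product entry T_{ij} = u_i * v_j.
We need i=2, j=1.
u_2 = 2.5, v_1 = -7.8
T_{2,1} = 2.5 * -7.8 = -19.5

-19.5


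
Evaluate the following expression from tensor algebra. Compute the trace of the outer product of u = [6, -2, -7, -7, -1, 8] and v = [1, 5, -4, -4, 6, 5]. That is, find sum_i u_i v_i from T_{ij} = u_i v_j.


The outer product gives T_{ij} = u_i v_j.
The trace (contraction) is Tr(T) = sum_i T_{ii} = sum_i u_i v_i.
Diagonal entries:
T_{11} = u_1 * v_1 = 6 * 1 = 6
T_{22} = u_2 * v_2 = -2 * 5 = -10
T_{33} = u_3 * v_3 = -7 * -4 = 28
T_{44} = u_4 * v_4 = -7 * -4 = 28
T_{55} = u_5 * v_5 = -1 * 6 = -6
T_{66} = u_6 * v_6 = 8 * 5 = 40
Tr(T) = 6 + -10 + 28 + 28 + -6 + 40 = 86

86


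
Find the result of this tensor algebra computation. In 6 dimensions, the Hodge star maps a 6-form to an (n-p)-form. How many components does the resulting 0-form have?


The Hodge dual of a p-form on an n-dimensional manifold is an (n-p)-form.
n = 6, p = 6, so dual degree = 6 - 6 = 0
The number of components is C(n, n-p) = C(6, 0) = 1

1


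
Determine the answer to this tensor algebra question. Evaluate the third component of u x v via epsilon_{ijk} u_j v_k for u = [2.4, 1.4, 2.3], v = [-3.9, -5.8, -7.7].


(u x v)_3 = sum_{j,k} epsilon_{3jk} u_j v_k. Only permutations of (1,2,3) contribute; the two non-zero terms are:
eps_{312} u_1 v_2 = 1 * 2.4 * -5.8 = -13.92
eps_{321} u_2 v_1 = -1 * 1.4 * -3.9 = 5.46
(u x v)_3 = -8.46

-8.46


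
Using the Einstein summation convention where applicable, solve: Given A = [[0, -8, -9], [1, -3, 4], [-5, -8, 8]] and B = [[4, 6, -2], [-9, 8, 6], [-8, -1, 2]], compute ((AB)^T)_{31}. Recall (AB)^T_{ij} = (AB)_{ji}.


(AB)^T_{ij} = (AB)_{ji} = sum_k A_{jk} B_{ki}.
For i=3, j=1 we need (AB)_{13}:
A_{11} * B_{13} = 0 * -2 = 0
A_{12} * B_{23} = -8 * 6 = -48
A_{13} * B_{33} = -9 * 2 = -18
Sum = 0 + -48 + -18 = -66

-66


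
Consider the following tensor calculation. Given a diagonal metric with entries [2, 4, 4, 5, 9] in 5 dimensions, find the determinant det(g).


For a diagonal metric, the determinant is the product of diagonal entries.
Diagonal entries: 2, 4, 4, 5, 9
det(g) = 2 * 4 * 4 * 5 * 9 = 1440

1440


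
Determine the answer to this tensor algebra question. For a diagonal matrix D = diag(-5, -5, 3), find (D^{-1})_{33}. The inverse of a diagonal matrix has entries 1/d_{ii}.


For a diagonal matrix, the inverse has entries (D^{-1})_{ii} = 1/d_{ii}.
The diagonal entries are: d_{11} = -5, d_{22} = -5, d_{33} = 3
We need (D^{-1})_{33} = 1/d_{33} = 1/3 = 1/3

1/3


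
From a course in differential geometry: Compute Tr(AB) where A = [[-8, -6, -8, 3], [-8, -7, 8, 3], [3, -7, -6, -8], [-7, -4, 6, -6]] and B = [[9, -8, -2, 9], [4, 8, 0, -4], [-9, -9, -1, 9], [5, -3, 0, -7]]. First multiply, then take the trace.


Tr(AB) = sum_i (AB)_{ii} where (AB)_{ii} = sum_k A_{ik} B_{ki}.
(AB)_{11} = -8*9 + -6*4 + -8*-9 + 3*5 = -9
(AB)_{22} = -8*-8 + -7*8 + 8*-9 + 3*-3 = -73
(AB)_{33} = 3*-2 + -7*0 + -6*-1 + -8*0 = 0
(AB)_{44} = -7*9 + -4*-4 + 6*9 + -6*-7 = 49
Tr(AB) = -9 + -73 + 0 + 49 = -33

-33


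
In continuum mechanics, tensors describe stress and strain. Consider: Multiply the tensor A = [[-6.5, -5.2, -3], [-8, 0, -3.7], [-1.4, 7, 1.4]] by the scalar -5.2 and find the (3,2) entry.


Scalar multiplication: (cA)_{ij} = c * A_{ij}.
c = -5.2
A_{32} = 7
(cA)_{32} = -5.2 * 7 = -36.4

-36.4


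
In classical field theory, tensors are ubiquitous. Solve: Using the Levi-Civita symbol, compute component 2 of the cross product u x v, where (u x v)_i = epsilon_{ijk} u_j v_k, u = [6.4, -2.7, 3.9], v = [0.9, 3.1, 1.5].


(u x v)_2 = sum_{j,k} epsilon_{2jk} u_j v_k. Only permutations of (1,2,3) contribute; the two non-zero terms are:
eps_{213} u_1 v_3 = -1 * 6.4 * 1.5 = -9.6
eps_{231} u_3 v_1 = 1 * 3.9 * 0.9 = 3.51
(u x v)_2 = -6.09

-6.09


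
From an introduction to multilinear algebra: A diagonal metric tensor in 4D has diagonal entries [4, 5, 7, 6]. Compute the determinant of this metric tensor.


For a diagonal metric, the determinant is the product of diagonal entries.
Diagonal entries: 4, 5, 7, 6
det(g) = 4 * 5 * 7 * 6 = 840

840


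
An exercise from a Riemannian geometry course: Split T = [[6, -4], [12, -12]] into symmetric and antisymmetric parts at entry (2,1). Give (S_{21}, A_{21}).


T_{21} = 12
T_{12} = -4
S_{21} = (12 + -4)/2 = 8/2 = 4
A_{21} = (12 - -4)/2 = 16/2 = 8
Check: S + A = 4 + 8 = 12 = T_{21}.

(4, 8)


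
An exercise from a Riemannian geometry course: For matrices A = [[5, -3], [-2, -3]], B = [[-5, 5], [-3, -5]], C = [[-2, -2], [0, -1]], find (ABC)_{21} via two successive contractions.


(ABC)_{21} = sum_m (AB)_{2m} C_{m1}. First compute row 2 of AB.
(AB)_{21} = -2*-5 + -3*-3 = 19
(AB)_{22} = -2*5 + -3*-5 = 5
Now contract with column 1 of C:
(AB)_{21} * C_{11} = 19 * -2 = -38
(AB)_{22} * C_{21} = 5 * 0 = 0
(ABC)_{21} = -38 + 0 = -38

-38


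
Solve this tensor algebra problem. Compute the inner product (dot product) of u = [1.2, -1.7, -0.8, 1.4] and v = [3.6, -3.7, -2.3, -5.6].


The inner product u . v = sum of u_i * v_i.
Term-by-term: 1.2 * 3.6, -1.7 * -3.7, -0.8 * -2.3, 1.4 * -5.6
Products: 4.32, 6.29, 1.84, -7.84
Sum = 4.32 + 6.29 + 1.84 + -7.84 = 4.61

4.61


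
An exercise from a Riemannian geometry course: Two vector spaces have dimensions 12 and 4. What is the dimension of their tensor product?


The dimension of a tensor product is the product of dimensions.
dim(V) = 12, dim(W) = 4
dim(V (x) W) = 12 * 4 = 48

48


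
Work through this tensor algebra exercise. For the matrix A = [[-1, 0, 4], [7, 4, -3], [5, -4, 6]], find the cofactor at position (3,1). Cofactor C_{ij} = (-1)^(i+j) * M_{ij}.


To find cofactor C_{31}, delete row 3 and column 1.
The resulting 2x2 submatrix is: [[0, 4], [4, -3]]
Minor M_{31} = 0*-3 - 4*4
  = 0 - 16 = -16
Sign = (-1)^(3+1) = (-1)^4 = 1
Cofactor C_{31} = 1 * -16 = -16

-16


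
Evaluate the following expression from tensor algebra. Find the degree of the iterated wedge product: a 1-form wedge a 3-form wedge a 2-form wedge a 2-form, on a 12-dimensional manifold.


The degree of a wedge product is the sum of the degrees of the individual forms.
Degrees: 1, 3, 2, 2
Total degree = 1 + 3 + 2 + 2 = 8

8


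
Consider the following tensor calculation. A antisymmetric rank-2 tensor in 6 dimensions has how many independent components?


A antisymmetric rank-2 tensor in d dimensions has d(d-1)/2 independent components.
d = 6
d(d-1)/2 = 6 * 5 / 2 = 30 / 2 = 15

15


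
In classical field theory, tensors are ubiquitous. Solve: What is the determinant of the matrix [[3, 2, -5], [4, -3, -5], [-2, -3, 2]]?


Expanding along the first row, det(A) = a11*M_11 - a12*M_12 + a13*M_13, where M_1j is the (1,j) minor.
Minor M_11 = -3*2 - -5*-3 = -21
Minor M_12 = 4*2 - -5*-2 = -2
Minor M_13 = 4*-3 - -3*-2 = -18
det = 3*(-21) - 2*(-2) + -5*(-18)
    = -63 - -4 + 90
    = 31

31


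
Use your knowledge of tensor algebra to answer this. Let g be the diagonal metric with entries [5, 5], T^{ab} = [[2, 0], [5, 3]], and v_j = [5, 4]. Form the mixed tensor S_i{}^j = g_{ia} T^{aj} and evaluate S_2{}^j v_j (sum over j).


Step 1: lower the first index. For a diagonal metric, g_{ia} T^{aj} = g_{ii} T^{ij} (no sum on i).
g_{22} = 5
S_2{}^1 = 5 * T^{21} = 5 * 5 = 25
S_2{}^2 = 5 * T^{22} = 5 * 3 = 15
Step 2: contract S_2{}^j with v_j.
S_2{}^1 * v_1 = 25 * 5 = 125
S_2{}^2 * v_2 = 15 * 4 = 60
Result = 125 + 60 = 185

185


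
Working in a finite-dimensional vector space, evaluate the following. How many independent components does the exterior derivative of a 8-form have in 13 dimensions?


The exterior derivative of a p-form is a (p+1)-form.
Its number of independent components is C(n, p+1).
n = 13, p+1 = 9
C(13, 9) = 715

715


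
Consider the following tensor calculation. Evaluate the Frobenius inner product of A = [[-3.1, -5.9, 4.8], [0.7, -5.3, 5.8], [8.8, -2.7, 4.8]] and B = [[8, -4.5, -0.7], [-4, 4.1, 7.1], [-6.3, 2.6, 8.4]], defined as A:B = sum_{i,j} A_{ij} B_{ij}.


A:B = sum over all i,j of A_{ij} * B_{ij}.
Row 1: -3.1*8=-24.8, -5.9*-4.5=26.55, 4.8*-0.7=-3.36 => row sum = -1.61
Row 2: 0.7*-4=-2.8, -5.3*4.1=-21.73, 5.8*7.1=41.18 => row sum = 16.65
Row 3: 8.8*-6.3=-55.44, -2.7*2.6=-7.02, 4.8*8.4=40.32 => row sum = -22.14
Total = -1.61 + 16.65 + -22.14 = -7.1

-7.1


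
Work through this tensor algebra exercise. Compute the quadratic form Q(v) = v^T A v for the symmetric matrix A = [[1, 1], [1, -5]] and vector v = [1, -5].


First compute Av:
(Av)_1 = 1*1 + 1*-5 = -4
(Av)_2 = 1*1 + -5*-5 = 26
Av = [-4, 26]
Then v^T (Av) = 1*-4 + -5*26
= -4 + -130 = -134

-134


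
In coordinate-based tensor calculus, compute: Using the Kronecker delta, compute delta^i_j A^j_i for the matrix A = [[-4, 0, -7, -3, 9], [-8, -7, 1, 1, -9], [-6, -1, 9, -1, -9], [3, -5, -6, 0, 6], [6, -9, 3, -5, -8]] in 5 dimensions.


The contraction (trace) of a rank-2 tensor is the sum of its diagonal elements.
Diagonal entries: A[1,1] = -4, A[2,2] = -7, A[3,3] = 9, A[4,4] = 0, A[5,5] = -8
Tr(A) = -4 + -7 + 9 + 0 + -8 = -10

-10


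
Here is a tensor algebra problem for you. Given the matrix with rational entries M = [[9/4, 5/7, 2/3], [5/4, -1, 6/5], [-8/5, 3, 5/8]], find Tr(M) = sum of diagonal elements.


The trace is the sum of diagonal entries.
Diagonal: M[1,1] = 9/4, M[2,2] = -1, M[3,3] = 5/8
Tr(M) = 9/4 + -1 + 5/8
Computing step by step:
After adding M[1,1]: 9/4
After adding M[2,2]: 5/4
After adding M[3,3]: 15/8
Tr(M) = 15/8

15/8


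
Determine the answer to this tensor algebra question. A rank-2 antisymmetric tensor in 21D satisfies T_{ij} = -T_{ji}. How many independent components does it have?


An antisymmetric rank-2 tensor satisfies A_{ij} = -A_{ji}, so diagonal entries are zero.
The independent components are the upper-triangular entries: C(n, 2) = n(n-1)/2.
n = 21
C(21, 2) = 21 * 20 / 2 = 420 / 2 = 210

210


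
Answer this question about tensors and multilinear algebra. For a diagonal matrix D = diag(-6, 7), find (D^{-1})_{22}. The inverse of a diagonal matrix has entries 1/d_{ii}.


For a diagonal matrix, the inverse has entries (D^{-1})_{ii} = 1/d_{ii}.
The diagonal entries are: d_{11} = -6, d_{22} = 7
We need (D^{-1})_{22} = 1/d_{22} = 1/7 = 1/7

1/7


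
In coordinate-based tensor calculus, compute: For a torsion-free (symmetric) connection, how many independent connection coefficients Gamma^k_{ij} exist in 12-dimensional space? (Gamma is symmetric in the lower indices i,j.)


Christoffel symbols Gamma^k_{ij} are symmetric in i,j, so there are d * d(d+1)/2 independent symbols.
d = 12
d(d+1)/2 = 12 * 13 / 2 = 78
Total = 12 * 78 = 936

936


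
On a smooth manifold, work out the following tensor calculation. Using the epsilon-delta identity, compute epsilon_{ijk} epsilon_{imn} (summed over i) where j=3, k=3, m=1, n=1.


Using the identity: epsilon_{ijk} epsilon_{imn} = delta_{jm} delta_{kn} - delta_{jn} delta_{km}.
delta_{31} = 0
delta_{31} = 0
delta_{31} = 0
delta_{31} = 0
Result = 0 * 0 - 0 * 0 = 0 - 0 = 0

0


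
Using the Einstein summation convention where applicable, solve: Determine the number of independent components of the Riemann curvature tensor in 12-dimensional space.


The Riemann tensor in d dimensions has d^2(d^2 - 1)/12 independent components.
d = 12, so d^2 = 144
d^2 - 1 = 143
d^2(d^2 - 1) = 144 * 143 = 20592
Divide by 12: 20592 / 12 = 1716

1716


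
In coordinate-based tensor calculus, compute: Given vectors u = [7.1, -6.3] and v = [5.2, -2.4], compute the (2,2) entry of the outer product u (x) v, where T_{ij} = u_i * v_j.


The outer product entry T_{ij} = u_i * v_j.
We need i=2, j=2.
u_2 = -6.3, v_2 = -2.4
T_{2,2} = -6.3 * -2.4 = 15.12

15.12


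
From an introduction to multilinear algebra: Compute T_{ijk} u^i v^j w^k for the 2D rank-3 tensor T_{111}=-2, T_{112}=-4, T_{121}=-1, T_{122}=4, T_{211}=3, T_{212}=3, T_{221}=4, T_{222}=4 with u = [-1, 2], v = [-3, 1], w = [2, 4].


S = sum over i,j,k of T_{ijk} u_i v_j w_k. Expanding all 8 terms:
T_{111}*u_1*v_1*w_1 = -2*-1*-3*2 = -12  (running total: -12)
T_{112}*u_1*v_1*w_2 = -4*-1*-3*4 = -48  (running total: -60)
T_{121}*u_1*v_2*w_1 = -1*-1*1*2 = 2  (running total: -58)
T_{122}*u_1*v_2*w_2 = 4*-1*1*4 = -16  (running total: -74)
T_{211}*u_2*v_1*w_1 = 3*2*-3*2 = -36  (running total: -110)
T_{212}*u_2*v_1*w_2 = 3*2*-3*4 = -72  (running total: -182)
T_{221}*u_2*v_2*w_1 = 4*2*1*2 = 16  (running total: -166)
T_{222}*u_2*v_2*w_2 = 4*2*1*4 = 32  (running total: -134)
S = -134

-134


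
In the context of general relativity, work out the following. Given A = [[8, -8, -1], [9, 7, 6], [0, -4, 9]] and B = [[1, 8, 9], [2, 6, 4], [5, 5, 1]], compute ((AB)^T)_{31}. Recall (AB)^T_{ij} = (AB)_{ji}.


(AB)^T_{ij} = (AB)_{ji} = sum_k A_{jk} B_{ki}.
For i=3, j=1 we need (AB)_{13}:
A_{11} * B_{13} = 8 * 9 = 72
A_{12} * B_{23} = -8 * 4 = -32
A_{13} * B_{33} = -1 * 1 = -1
Sum = 72 + -32 + -1 = 39

39


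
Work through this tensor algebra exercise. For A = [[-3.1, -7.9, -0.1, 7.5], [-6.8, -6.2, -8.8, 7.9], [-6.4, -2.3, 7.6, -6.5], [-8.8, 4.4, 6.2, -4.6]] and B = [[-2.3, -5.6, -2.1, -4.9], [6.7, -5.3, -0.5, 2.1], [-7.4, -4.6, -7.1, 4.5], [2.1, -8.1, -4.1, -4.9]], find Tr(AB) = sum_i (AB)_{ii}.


Tr(AB) = sum_i (AB)_{ii} where (AB)_{ii} = sum_k A_{ik} B_{ki}.
(AB)_{11} = -3.1*-2.3 + -7.9*6.7 + -0.1*-7.4 + 7.5*2.1 = -29.31
(AB)_{22} = -6.8*-5.6 + -6.2*-5.3 + -8.8*-4.6 + 7.9*-8.1 = 47.43
(AB)_{33} = -6.4*-2.1 + -2.3*-0.5 + 7.6*-7.1 + -6.5*-4.1 = -12.72
(AB)_{44} = -8.8*-4.9 + 4.4*2.1 + 6.2*4.5 + -4.6*-4.9 = 102.8
Tr(AB) = -29.31 + 47.43 + -12.72 + 102.8 = 108.2

108.2


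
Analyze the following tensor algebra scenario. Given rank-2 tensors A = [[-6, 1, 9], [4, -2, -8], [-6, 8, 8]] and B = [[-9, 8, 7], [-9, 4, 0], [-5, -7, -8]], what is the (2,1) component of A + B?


Tensor addition is component-wise: (A + B)_{ij} = A_{ij} + B_{ij}.
A_{21} = 4
B_{21} = -9
(A + B)_{21} = 4 + -9 = -5

-5


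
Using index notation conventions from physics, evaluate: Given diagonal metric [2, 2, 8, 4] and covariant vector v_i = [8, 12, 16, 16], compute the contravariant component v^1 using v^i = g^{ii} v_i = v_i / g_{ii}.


To raise an index with a diagonal metric: v^i = v_i / g_{ii}.
For index 1: v_1 = 8, g_{11} = 2
v^1 = 8 / 2 = 4

4


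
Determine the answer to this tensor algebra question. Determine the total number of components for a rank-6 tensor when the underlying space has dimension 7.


The number of components of a rank-r tensor in d dimensions is d^r.
Here d = 7 and r = 6.
7^6 = 117649

117649


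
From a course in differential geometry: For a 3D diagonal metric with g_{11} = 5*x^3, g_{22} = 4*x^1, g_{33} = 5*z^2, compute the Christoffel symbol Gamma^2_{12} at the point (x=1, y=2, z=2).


For a diagonal metric, Gamma^k_{ij} = (1/2) g^{kk} (dg_{ik}/dx_j + dg_{jk}/dx_i - dg_{ij}/dx_k).
The metric is diagonal, so g_{ab} = 0 for a != b.
At the given point: g_{11} = 5, g_{22} = 4, g_{33} = 20
g^{22} = 1/4
dg_{12}/dx_2 = 0 (off-diagonal)
dg_{22}/dx_1 = dg_{22}/dx_1 = 4
dg_{12}/dx_2 = 0 (off-diagonal)
Numerator = 0 + 4 - 0 = 4
Gamma^2_{12} = 4 / (2 * 4) = 1/2

1/2


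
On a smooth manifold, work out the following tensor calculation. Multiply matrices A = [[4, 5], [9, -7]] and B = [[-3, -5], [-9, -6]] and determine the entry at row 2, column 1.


(AB)_{ij} = sum_k A_{ik} B_{kj}.
For i=2, j=1:
A_{21} * B_{11} = 9 * -3 = -27
A_{22} * B_{21} = -7 * -9 = 63
Sum = -27 + 63 = 36

36


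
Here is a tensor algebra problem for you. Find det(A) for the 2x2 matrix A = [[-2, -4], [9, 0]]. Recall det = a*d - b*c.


For a 2x2 matrix [[a, b], [c, d]], det = a*d - b*c.
a = -2, b = -4, c = 9, d = 0
a*d = -2 * 0 = 0
b*c = -4 * 9 = -36
det = 0 - -36 = 36

36


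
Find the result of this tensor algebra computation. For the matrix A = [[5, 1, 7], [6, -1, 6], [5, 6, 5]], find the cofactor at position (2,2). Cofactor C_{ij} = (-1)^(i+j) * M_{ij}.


To find cofactor C_{22}, delete row 2 and column 2.
The resulting 2x2 submatrix is: [[5, 7], [5, 5]]
Minor M_{22} = 5*5 - 7*5
  = 25 - 35 = -10
Sign = (-1)^(2+2) = (-1)^4 = 1
Cofactor C_{22} = 1 * -10 = -10

-10


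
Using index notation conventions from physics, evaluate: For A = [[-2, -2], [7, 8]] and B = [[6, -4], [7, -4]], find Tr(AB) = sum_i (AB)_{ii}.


Tr(AB) = sum_i (AB)_{ii} where (AB)_{ii} = sum_k A_{ik} B_{ki}.
(AB)_{11} = -2*6 + -2*7 = -26
(AB)_{22} = 7*-4 + 8*-4 = -60
Tr(AB) = -26 + -60 = -86

-86


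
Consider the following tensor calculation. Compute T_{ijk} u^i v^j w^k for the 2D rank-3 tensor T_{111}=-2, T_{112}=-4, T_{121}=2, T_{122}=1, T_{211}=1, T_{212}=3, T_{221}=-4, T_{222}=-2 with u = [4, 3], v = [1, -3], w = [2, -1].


S = sum over i,j,k of T_{ijk} u_i v_j w_k. Expanding all 8 terms:
T_{111}*u_1*v_1*w_1 = -2*4*1*2 = -16  (running total: -16)
T_{112}*u_1*v_1*w_2 = -4*4*1*-1 = 16  (running total: 0)
T_{121}*u_1*v_2*w_1 = 2*4*-3*2 = -48  (running total: -48)
T_{122}*u_1*v_2*w_2 = 1*4*-3*-1 = 12  (running total: -36)
T_{211}*u_2*v_1*w_1 = 1*3*1*2 = 6  (running total: -30)
T_{212}*u_2*v_1*w_2 = 3*3*1*-1 = -9  (running total: -39)
T_{221}*u_2*v_2*w_1 = -4*3*-3*2 = 72  (running total: 33)
T_{222}*u_2*v_2*w_2 = -2*3*-3*-1 = -18  (running total: 15)
S = 15

15


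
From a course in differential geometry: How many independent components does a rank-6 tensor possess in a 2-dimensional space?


The number of components of a rank-r tensor in d dimensions is d^r.
Here d = 2 and r = 6.
2^6 = 64

64


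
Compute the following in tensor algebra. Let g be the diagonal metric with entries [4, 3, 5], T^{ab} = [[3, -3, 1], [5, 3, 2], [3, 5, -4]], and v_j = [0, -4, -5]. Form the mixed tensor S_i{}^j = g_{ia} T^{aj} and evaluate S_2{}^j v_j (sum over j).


Step 1: lower the first index. For a diagonal metric, g_{ia} T^{aj} = g_{ii} T^{ij} (no sum on i).
g_{22} = 3
S_2{}^1 = 3 * T^{21} = 3 * 5 = 15
S_2{}^2 = 3 * T^{22} = 3 * 3 = 9
S_2{}^3 = 3 * T^{23} = 3 * 2 = 6
Step 2: contract S_2{}^j with v_j.
S_2{}^1 * v_1 = 15 * 0 = 0
S_2{}^2 * v_2 = 9 * -4 = -36
S_2{}^3 * v_3 = 6 * -5 = -30
Result = 0 + -36 + -30 = -66

-66


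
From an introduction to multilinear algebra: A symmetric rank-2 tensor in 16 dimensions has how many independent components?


A symmetric rank-2 tensor in d dimensions has d(d+1)/2 independent components.
d = 16
d(d+1)/2 = 16 * 17 / 2 = 272 / 2 = 136

136


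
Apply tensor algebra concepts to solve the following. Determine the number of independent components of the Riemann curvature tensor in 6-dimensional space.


The Riemann tensor in d dimensions has d^2(d^2 - 1)/12 independent components.
d = 6, so d^2 = 36
d^2 - 1 = 35
d^2(d^2 - 1) = 36 * 35 = 1260
Divide by 12: 1260 / 12 = 105

105


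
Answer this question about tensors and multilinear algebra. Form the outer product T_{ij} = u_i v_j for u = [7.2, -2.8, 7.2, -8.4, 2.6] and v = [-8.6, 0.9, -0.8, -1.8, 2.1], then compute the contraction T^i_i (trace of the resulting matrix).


The outer product gives T_{ij} = u_i v_j.
The trace (contraction) is Tr(T) = sum_i T_{ii} = sum_i u_i v_i.
Diagonal entries:
T_{11} = u_1 * v_1 = 7.2 * -8.6 = -61.92
T_{22} = u_2 * v_2 = -2.8 * 0.9 = -2.52
T_{33} = u_3 * v_3 = 7.2 * -0.8 = -5.76
T_{44} = u_4 * v_4 = -8.4 * -1.8 = 15.12
T_{55} = u_5 * v_5 = 2.6 * 2.1 = 5.46
Tr(T) = -61.92 + -2.52 + -5.76 + 15.12 + 5.46 = -49.62

-49.62


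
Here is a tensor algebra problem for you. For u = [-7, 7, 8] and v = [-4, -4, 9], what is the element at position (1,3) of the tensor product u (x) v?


The outer product entry T_{ij} = u_i * v_j.
We need i=1, j=3.
u_1 = -7, v_3 = 9
T_{1,3} = -7 * 9 = -63

-63


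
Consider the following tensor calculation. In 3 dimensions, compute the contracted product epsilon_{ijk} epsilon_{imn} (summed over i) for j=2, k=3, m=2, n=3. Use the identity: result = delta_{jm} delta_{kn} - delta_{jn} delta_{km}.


Using the identity: epsilon_{ijk} epsilon_{imn} = delta_{jm} delta_{kn} - delta_{jn} delta_{km}.
delta_{22} = 1
delta_{33} = 1
delta_{23} = 0
delta_{32} = 0
Result = 1 * 1 - 0 * 0 = 1 - 0 = 1

1


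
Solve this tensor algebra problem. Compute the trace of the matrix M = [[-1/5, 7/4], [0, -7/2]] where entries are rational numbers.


The trace is the sum of diagonal entries.
Diagonal: M[1,1] = -1/5, M[2,2] = -7/2
Tr(M) = -1/5 + -7/2
Computing step by step:
After adding M[1,1]: -1/5
After adding M[2,2]: -37/10
Tr(M) = -37/10

-37/10


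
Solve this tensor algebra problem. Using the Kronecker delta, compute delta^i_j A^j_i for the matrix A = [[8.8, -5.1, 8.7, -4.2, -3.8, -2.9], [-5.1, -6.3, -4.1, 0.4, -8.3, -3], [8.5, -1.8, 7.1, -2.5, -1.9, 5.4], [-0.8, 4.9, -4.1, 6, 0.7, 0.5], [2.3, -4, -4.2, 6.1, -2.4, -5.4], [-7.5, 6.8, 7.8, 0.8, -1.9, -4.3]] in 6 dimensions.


The contraction (trace) of a rank-2 tensor is the sum of its diagonal elements.
Diagonal entries: A[1,1] = 8.8, A[2,2] = -6.3, A[3,3] = 7.1, A[4,4] = 6, A[5,5] = -2.4, A[6,6] = -4.3
Tr(A) = 8.8 + -6.3 + 7.1 + 6 + -2.4 + -4.3 = 8.9

8.9


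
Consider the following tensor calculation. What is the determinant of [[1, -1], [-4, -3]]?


For a 2x2 matrix [[a, b], [c, d]], det = a*d - b*c.
a = 1, b = -1, c = -4, d = -3
a*d = 1 * -3 = -3
b*c = -1 * -4 = 4
det = -3 - 4 = -7

-7


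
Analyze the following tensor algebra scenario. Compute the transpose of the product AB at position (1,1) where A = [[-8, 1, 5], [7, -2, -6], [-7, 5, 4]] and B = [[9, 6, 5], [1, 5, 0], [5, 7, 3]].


(AB)^T_{ij} = (AB)_{ji} = sum_k A_{jk} B_{ki}.
For i=1, j=1 we need (AB)_{11}:
A_{11} * B_{11} = -8 * 9 = -72
A_{12} * B_{21} = 1 * 1 = 1
A_{13} * B_{31} = 5 * 5 = 25
Sum = -72 + 1 + 25 = -46

-46


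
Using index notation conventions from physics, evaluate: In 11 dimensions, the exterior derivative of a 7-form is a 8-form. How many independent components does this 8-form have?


The exterior derivative of a p-form is a (p+1)-form.
Its number of independent components is C(n, p+1).
n = 11, p+1 = 8
C(11, 8) = 165

165


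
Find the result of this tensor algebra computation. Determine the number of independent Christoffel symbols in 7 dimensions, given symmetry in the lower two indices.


Christoffel symbols Gamma^k_{ij} are symmetric in i,j, so there are d * d(d+1)/2 independent symbols.
d = 7
d(d+1)/2 = 7 * 8 / 2 = 28
Total = 7 * 28 = 196

196


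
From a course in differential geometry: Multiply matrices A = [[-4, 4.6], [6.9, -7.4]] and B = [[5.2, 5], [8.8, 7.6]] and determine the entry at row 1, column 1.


(AB)_{ij} = sum_k A_{ik} B_{kj}.
For i=1, j=1:
A_{11} * B_{11} = -4 * 5.2 = -20.8
A_{12} * B_{21} = 4.6 * 8.8 = 40.48
Sum = -20.8 + 40.48 = 19.68

19.68


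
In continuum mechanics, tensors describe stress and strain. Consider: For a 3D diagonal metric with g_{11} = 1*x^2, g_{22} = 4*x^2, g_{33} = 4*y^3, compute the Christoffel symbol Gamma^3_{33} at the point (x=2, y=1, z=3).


For a diagonal metric, Gamma^k_{ij} = (1/2) g^{kk} (dg_{ik}/dx_j + dg_{jk}/dx_i - dg_{ij}/dx_k).
The metric is diagonal, so g_{ab} = 0 for a != b.
At the given point: g_{11} = 4, g_{22} = 16, g_{33} = 4
g^{33} = 1/4
dg_{33}/dx_3 = dg_{33}/dx_3 = 0
dg_{33}/dx_3 = dg_{33}/dx_3 = 0
dg_{33}/dx_3 = dg_{33}/dx_3 = 0
Numerator = 0 + 0 - 0 = 0
Gamma^3_{33} = 0 / (2 * 4) = 0

0


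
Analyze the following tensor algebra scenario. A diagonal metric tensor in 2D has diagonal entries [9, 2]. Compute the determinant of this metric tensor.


For a diagonal metric, the determinant is the product of diagonal entries.
Diagonal entries: 9, 2
det(g) = 9 * 2 = 18

18


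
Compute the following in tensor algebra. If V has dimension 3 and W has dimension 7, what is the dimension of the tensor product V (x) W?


The dimension of a tensor product is the product of dimensions.
dim(V) = 3, dim(W) = 7
dim(V (x) W) = 3 * 7 = 21

21


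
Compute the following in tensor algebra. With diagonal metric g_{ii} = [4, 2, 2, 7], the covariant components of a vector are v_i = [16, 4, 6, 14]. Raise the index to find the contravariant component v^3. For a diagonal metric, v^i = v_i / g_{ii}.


To raise an index with a diagonal metric: v^i = v_i / g_{ii}.
For index 3: v_3 = 6, g_{33} = 2
v^3 = 6 / 2 = 3

3


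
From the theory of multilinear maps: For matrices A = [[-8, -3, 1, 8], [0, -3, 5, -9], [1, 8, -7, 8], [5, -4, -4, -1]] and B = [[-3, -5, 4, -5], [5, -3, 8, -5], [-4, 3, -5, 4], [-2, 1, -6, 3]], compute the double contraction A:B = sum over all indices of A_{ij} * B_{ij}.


A:B = sum over all i,j of A_{ij} * B_{ij}.
Row 1: -8*-3=24, -3*-5=15, 1*4=4, 8*-5=-40 => row sum = 3
Row 2: 0*5=0, -3*-3=9, 5*8=40, -9*-5=45 => row sum = 94
Row 3: 1*-4=-4, 8*3=24, -7*-5=35, 8*4=32 => row sum = 87
Row 4: 5*-2=-10, -4*1=-4, -4*-6=24, -1*3=-3 => row sum = 7
Total = 3 + 94 + 87 + 7 = 191

191


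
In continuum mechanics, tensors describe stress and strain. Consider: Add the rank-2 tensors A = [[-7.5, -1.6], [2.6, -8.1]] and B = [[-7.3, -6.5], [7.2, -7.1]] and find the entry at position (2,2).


Tensor addition is component-wise: (A + B)_{ij} = A_{ij} + B_{ij}.
A_{22} = -8.1
B_{22} = -7.1
(A + B)_{22} = -8.1 + -7.1 = -15.2

-15.2


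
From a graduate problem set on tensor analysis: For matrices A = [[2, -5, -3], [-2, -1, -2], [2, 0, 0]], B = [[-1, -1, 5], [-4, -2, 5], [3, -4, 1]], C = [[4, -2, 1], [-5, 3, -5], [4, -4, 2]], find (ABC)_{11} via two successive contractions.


(ABC)_{11} = sum_m (AB)_{1m} C_{m1}. First compute row 1 of AB.
(AB)_{11} = 2*-1 + -5*-4 + -3*3 = 9
(AB)_{12} = 2*-1 + -5*-2 + -3*-4 = 20
(AB)_{13} = 2*5 + -5*5 + -3*1 = -18
Now contract with column 1 of C:
(AB)_{11} * C_{11} = 9 * 4 = 36
(AB)_{12} * C_{21} = 20 * -5 = -100
(AB)_{13} * C_{31} = -18 * 4 = -72
(ABC)_{11} = 36 + -100 + -72 = -136

-136


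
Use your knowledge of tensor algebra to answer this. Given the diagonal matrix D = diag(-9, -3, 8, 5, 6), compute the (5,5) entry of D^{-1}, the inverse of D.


For a diagonal matrix, the inverse has entries (D^{-1})_{ii} = 1/d_{ii}.
The diagonal entries are: d_{11} = -9, d_{22} = -3, d_{33} = 8, d_{44} = 5, d_{55} = 6
We need (D^{-1})_{55} = 1/d_{55} = 1/6 = 1/6

1/6


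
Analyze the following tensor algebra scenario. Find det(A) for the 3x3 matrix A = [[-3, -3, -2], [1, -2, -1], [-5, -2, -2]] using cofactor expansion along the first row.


Expanding along the first row, det(A) = a11*M_11 - a12*M_12 + a13*M_13, where M_1j is the (1,j) minor.
Minor M_11 = -2*-2 - -1*-2 = 2
Minor M_12 = 1*-2 - -1*-5 = -7
Minor M_13 = 1*-2 - -2*-5 = -12
det = -3*(2) - -3*(-7) + -2*(-12)
    = -6 - 21 + 24
    = -3

-3


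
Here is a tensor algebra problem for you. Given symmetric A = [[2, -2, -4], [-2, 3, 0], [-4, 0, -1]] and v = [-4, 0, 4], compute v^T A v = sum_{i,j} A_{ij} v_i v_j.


First compute Av:
(Av)_1 = 2*-4 + -2*0 + -4*4 = -24
(Av)_2 = -2*-4 + 3*0 + 0*4 = 8
(Av)_3 = -4*-4 + 0*0 + -1*4 = 12
Av = [-24, 8, 12]
Then v^T (Av) = -4*-24 + 0*8 + 4*12
= 96 + 0 + 48 = 144

144


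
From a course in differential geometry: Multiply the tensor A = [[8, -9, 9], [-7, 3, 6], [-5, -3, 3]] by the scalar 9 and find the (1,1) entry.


Scalar multiplication: (cA)_{ij} = c * A_{ij}.
c = 9
A_{11} = 8
(cA)_{11} = 9 * 8 = 72

72


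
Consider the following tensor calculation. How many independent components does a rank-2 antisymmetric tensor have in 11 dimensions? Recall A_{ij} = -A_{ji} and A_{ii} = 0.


An antisymmetric rank-2 tensor satisfies A_{ij} = -A_{ji}, so diagonal entries are zero.
The independent components are the upper-triangular entries: C(n, 2) = n(n-1)/2.
n = 11
C(11, 2) = 11 * 10 / 2 = 110 / 2 = 55

55


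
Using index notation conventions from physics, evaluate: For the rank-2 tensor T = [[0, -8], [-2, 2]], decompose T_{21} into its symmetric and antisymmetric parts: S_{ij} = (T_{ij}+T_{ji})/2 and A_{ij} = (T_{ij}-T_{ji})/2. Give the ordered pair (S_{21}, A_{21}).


T_{21} = -2
T_{12} = -8
S_{21} = (-2 + -8)/2 = -10/2 = -5
A_{21} = (-2 - -8)/2 = 6/2 = 3
Check: S + A = -5 + 3 = -2 = T_{21}.

(-5, 3)


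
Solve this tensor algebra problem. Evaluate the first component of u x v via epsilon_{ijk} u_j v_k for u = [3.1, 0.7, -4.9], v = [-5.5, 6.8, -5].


(u x v)_1 = sum_{j,k} epsilon_{1jk} u_j v_k. Only permutations of (1,2,3) contribute; the two non-zero terms are:
eps_{123} u_2 v_3 = 1 * 0.7 * -5 = -3.5
eps_{132} u_3 v_2 = -1 * -4.9 * 6.8 = 33.32
(u x v)_1 = 29.82

29.82


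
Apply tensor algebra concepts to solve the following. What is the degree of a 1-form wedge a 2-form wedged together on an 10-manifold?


The degree of a wedge product is the sum of the degrees of the individual forms.
Degrees: 1, 2
Total degree = 1 + 2 = 3

3


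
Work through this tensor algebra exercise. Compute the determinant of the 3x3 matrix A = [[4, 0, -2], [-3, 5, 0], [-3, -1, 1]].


Expanding along the first row, det(A) = a11*M_11 - a12*M_12 + a13*M_13, where M_1j is the (1,j) minor.
Minor M_11 = 5*1 - 0*-1 = 5
Minor M_12 = -3*1 - 0*-3 = -3
Minor M_13 = -3*-1 - 5*-3 = 18
det = 4*(5) - 0*(-3) + -2*(18)
    = 20 - 0 + -36
    = -16

-16


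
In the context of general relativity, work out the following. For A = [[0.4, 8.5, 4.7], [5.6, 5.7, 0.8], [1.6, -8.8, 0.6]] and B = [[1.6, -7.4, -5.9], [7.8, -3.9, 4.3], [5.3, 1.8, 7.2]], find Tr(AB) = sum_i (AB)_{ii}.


Tr(AB) = sum_i (AB)_{ii} where (AB)_{ii} = sum_k A_{ik} B_{ki}.
(AB)_{11} = 0.4*1.6 + 8.5*7.8 + 4.7*5.3 = 91.85
(AB)_{22} = 5.6*-7.4 + 5.7*-3.9 + 0.8*1.8 = -62.23
(AB)_{33} = 1.6*-5.9 + -8.8*4.3 + 0.6*7.2 = -42.96
Tr(AB) = 91.85 + -62.23 + -42.96 = -13.34

-13.34


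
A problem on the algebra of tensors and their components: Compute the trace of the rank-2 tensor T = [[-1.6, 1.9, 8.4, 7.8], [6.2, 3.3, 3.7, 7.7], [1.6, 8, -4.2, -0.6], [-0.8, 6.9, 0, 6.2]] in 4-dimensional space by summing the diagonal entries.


The contraction (trace) of a rank-2 tensor is the sum of its diagonal elements.
Diagonal entries: A[1,1] = -1.6, A[2,2] = 3.3, A[3,3] = -4.2, A[4,4] = 6.2
Tr(A) = -1.6 + 3.3 + -4.2 + 6.2 = 3.7

3.7


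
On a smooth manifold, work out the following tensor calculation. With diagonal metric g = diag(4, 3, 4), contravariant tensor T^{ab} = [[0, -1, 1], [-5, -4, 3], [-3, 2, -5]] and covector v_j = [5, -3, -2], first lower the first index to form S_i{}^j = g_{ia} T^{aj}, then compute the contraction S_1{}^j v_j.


Step 1: lower the first index. For a diagonal metric, g_{ia} T^{aj} = g_{ii} T^{ij} (no sum on i).
g_{11} = 4
S_1{}^1 = 4 * T^{11} = 4 * 0 = 0
S_1{}^2 = 4 * T^{12} = 4 * -1 = -4
S_1{}^3 = 4 * T^{13} = 4 * 1 = 4
Step 2: contract S_1{}^j with v_j.
S_1{}^1 * v_1 = 0 * 5 = 0
S_1{}^2 * v_2 = -4 * -3 = 12
S_1{}^3 * v_3 = 4 * -2 = -8
Result = 0 + 12 + -8 = 4

4


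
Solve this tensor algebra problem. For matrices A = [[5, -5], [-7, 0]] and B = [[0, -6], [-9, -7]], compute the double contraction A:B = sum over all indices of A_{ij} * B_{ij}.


A:B = sum over all i,j of A_{ij} * B_{ij}.
Row 1: 5*0=0, -5*-6=30 => row sum = 30
Row 2: -7*-9=63, 0*-7=0 => row sum = 63
Total = 30 + 63 = 93

93


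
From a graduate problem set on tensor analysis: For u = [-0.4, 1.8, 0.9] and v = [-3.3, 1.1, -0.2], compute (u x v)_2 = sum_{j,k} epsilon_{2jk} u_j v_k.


(u x v)_2 = sum_{j,k} epsilon_{2jk} u_j v_k. Only permutations of (1,2,3) contribute; the two non-zero terms are:
eps_{213} u_1 v_3 = -1 * -0.4 * -0.2 = -0.08
eps_{231} u_3 v_1 = 1 * 0.9 * -3.3 = -2.97
(u x v)_2 = -3.05

-3.05


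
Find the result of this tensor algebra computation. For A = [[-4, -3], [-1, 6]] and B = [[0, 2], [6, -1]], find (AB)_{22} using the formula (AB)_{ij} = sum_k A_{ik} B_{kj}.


(AB)_{ij} = sum_k A_{ik} B_{kj}.
For i=2, j=2:
A_{21} * B_{12} = -1 * 2 = -2
A_{22} * B_{22} = 6 * -1 = -6
Sum = -2 + -6 = -8

-8


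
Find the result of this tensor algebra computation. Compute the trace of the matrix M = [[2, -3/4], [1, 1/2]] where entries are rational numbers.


The trace is the sum of diagonal entries.
Diagonal: M[1,1] = 2, M[2,2] = 1/2
Tr(M) = 2 + 1/2
Computing step by step:
After adding M[1,1]: 2
After adding M[2,2]: 5/2
Tr(M) = 5/2

5/2


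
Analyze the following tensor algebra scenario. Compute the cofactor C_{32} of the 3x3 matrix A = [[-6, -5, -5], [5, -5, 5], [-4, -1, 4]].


To find cofactor C_{32}, delete row 3 and column 2.
The resulting 2x2 submatrix is: [[-6, -5], [5, 5]]
Minor M_{32} = -6*5 - -5*5
  = -30 - -25 = -5
Sign = (-1)^(3+2) = (-1)^5 = -1
Cofactor C_{32} = -1 * -5 = 5

5


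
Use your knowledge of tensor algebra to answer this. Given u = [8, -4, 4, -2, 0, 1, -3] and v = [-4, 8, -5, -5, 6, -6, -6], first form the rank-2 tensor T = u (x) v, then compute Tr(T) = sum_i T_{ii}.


The outer product gives T_{ij} = u_i v_j.
The trace (contraction) is Tr(T) = sum_i T_{ii} = sum_i u_i v_i.
Diagonal entries:
T_{11} = u_1 * v_1 = 8 * -4 = -32
T_{22} = u_2 * v_2 = -4 * 8 = -32
T_{33} = u_3 * v_3 = 4 * -5 = -20
T_{44} = u_4 * v_4 = -2 * -5 = 10
T_{55} = u_5 * v_5 = 0 * 6 = 0
T_{66} = u_6 * v_6 = 1 * -6 = -6
T_{77} = u_7 * v_7 = -3 * -6 = 18
Tr(T) = -32 + -32 + -20 + 10 + 0 + -6 + 18 = -62

-62


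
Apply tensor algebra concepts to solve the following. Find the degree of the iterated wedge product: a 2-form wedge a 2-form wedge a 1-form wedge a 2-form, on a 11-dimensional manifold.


The degree of a wedge product is the sum of the degrees of the individual forms.
Degrees: 2, 2, 1, 2
Total degree = 2 + 2 + 1 + 2 = 7

7


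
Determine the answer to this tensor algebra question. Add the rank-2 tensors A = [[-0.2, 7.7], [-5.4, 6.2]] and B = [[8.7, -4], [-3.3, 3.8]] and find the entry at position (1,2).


Tensor addition is component-wise: (A + B)_{ij} = A_{ij} + B_{ij}.
A_{12} = 7.7
B_{12} = -4
(A + B)_{12} = 7.7 + -4 = 3.7

3.7


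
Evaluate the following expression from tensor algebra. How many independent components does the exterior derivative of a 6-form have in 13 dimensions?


The exterior derivative of a p-form is a (p+1)-form.
Its number of independent components is C(n, p+1).
n = 13, p+1 = 7
C(13, 7) = 1716

1716


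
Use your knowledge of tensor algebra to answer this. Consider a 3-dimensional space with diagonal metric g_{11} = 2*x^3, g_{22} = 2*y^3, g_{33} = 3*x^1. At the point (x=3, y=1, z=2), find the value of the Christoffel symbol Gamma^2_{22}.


For a diagonal metric, Gamma^k_{ij} = (1/2) g^{kk} (dg_{ik}/dx_j + dg_{jk}/dx_i - dg_{ij}/dx_k).
The metric is diagonal, so g_{ab} = 0 for a != b.
At the given point: g_{11} = 54, g_{22} = 2, g_{33} = 9
g^{22} = 1/2
dg_{22}/dx_2 = dg_{22}/dx_2 = 6
dg_{22}/dx_2 = dg_{22}/dx_2 = 6
dg_{22}/dx_2 = dg_{22}/dx_2 = 6
Numerator = 6 + 6 - 6 = 6
Gamma^2_{22} = 6 / (2 * 2) = 3/2

3/2


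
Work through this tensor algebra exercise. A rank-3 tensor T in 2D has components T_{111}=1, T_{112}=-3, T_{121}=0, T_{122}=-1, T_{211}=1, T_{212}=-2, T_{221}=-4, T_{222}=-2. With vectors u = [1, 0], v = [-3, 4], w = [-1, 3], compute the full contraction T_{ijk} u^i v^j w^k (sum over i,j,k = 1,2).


S = sum over i,j,k of T_{ijk} u_i v_j w_k. Expanding all 8 terms:
T_{111}*u_1*v_1*w_1 = 1*1*-3*-1 = 3  (running total: 3)
T_{112}*u_1*v_1*w_2 = -3*1*-3*3 = 27  (running total: 30)
T_{121}*u_1*v_2*w_1 = 0*1*4*-1 = 0  (running total: 30)
T_{122}*u_1*v_2*w_2 = -1*1*4*3 = -12  (running total: 18)
T_{211}*u_2*v_1*w_1 = 1*0*-3*-1 = 0  (running total: 18)
T_{212}*u_2*v_1*w_2 = -2*0*-3*3 = 0  (running total: 18)
T_{221}*u_2*v_2*w_1 = -4*0*4*-1 = 0  (running total: 18)
T_{222}*u_2*v_2*w_2 = -2*0*4*3 = 0  (running total: 18)
S = 18

18


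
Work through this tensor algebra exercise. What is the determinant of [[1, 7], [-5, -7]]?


For a 2x2 matrix [[a, b], [c, d]], det = a*d - b*c.
a = 1, b = 7, c = -5, d = -7
a*d = 1 * -7 = -7
b*c = 7 * -5 = -35
det = -7 - -35 = 28

28


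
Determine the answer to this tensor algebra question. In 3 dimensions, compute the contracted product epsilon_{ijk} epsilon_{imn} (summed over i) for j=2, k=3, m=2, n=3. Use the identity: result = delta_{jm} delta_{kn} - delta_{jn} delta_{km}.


Using the identity: epsilon_{ijk} epsilon_{imn} = delta_{jm} delta_{kn} - delta_{jn} delta_{km}.
delta_{22} = 1
delta_{33} = 1
delta_{23} = 0
delta_{32} = 0
Result = 1 * 1 - 0 * 0 = 1 - 0 = 1

1


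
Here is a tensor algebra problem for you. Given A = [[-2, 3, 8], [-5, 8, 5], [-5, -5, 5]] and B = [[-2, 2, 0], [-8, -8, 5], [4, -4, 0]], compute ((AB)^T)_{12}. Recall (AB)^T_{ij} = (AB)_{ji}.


(AB)^T_{ij} = (AB)_{ji} = sum_k A_{jk} B_{ki}.
For i=1, j=2 we need (AB)_{21}:
A_{21} * B_{11} = -5 * -2 = 10
A_{22} * B_{21} = 8 * -8 = -64
A_{23} * B_{31} = 5 * 4 = 20
Sum = 10 + -64 + 20 = -34

-34


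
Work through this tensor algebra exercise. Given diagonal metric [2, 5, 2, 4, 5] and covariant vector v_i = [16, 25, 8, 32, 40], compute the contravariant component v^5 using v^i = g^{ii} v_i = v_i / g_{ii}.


To raise an index with a diagonal metric: v^i = v_i / g_{ii}.
For index 5: v_5 = 40, g_{55} = 5
v^5 = 40 / 5 = 8

8


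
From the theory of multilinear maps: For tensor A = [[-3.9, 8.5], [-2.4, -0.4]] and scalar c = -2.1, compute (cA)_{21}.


Scalar multiplication: (cA)_{ij} = c * A_{ij}.
c = -2.1
A_{21} = -2.4
(cA)_{21} = -2.1 * -2.4 = 5.04

5.04


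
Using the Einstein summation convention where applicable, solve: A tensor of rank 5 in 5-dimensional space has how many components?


The number of components of a rank-r tensor in d dimensions is d^r.
Here d = 5 and r = 5.
5^5 = 3125

3125


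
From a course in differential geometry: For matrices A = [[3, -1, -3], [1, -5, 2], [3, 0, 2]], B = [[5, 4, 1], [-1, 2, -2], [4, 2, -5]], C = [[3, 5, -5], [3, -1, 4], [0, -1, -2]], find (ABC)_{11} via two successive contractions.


(ABC)_{11} = sum_m (AB)_{1m} C_{m1}. First compute row 1 of AB.
(AB)_{11} = 3*5 + -1*-1 + -3*4 = 4
(AB)_{12} = 3*4 + -1*2 + -3*2 = 4
(AB)_{13} = 3*1 + -1*-2 + -3*-5 = 20
Now contract with column 1 of C:
(AB)_{11} * C_{11} = 4 * 3 = 12
(AB)_{12} * C_{21} = 4 * 3 = 12
(AB)_{13} * C_{31} = 20 * 0 = 0
(ABC)_{11} = 12 + 12 + 0 = 24

24


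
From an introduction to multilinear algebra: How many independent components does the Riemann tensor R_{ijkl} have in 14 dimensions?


The Riemann tensor in d dimensions has d^2(d^2 - 1)/12 independent components.
d = 14, so d^2 = 196
d^2 - 1 = 195
d^2(d^2 - 1) = 196 * 195 = 38220
Divide by 12: 38220 / 12 = 3185

3185


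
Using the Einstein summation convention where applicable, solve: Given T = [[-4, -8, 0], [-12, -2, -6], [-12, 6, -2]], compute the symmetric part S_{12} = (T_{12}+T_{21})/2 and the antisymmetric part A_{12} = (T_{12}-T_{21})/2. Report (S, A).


T_{12} = -8
T_{21} = -12
S_{12} = (-8 + -12)/2 = -20/2 = -10
A_{12} = (-8 - -12)/2 = 4/2 = 2
Check: S + A = -10 + 2 = -8 = T_{12}.

(-10, 2)


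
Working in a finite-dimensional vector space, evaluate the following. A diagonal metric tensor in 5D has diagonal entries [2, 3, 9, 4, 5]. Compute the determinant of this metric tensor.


For a diagonal metric, the determinant is the product of diagonal entries.
Diagonal entries: 2, 3, 9, 4, 5
det(g) = 2 * 3 * 9 * 4 * 5 = 1080

1080
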